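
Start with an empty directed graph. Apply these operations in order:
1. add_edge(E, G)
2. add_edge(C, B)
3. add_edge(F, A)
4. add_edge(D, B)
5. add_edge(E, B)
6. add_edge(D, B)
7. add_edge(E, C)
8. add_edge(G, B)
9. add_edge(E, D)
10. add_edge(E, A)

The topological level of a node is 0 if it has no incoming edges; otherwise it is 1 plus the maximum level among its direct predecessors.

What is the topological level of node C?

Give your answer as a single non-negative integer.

Answer: 1

Derivation:
Op 1: add_edge(E, G). Edges now: 1
Op 2: add_edge(C, B). Edges now: 2
Op 3: add_edge(F, A). Edges now: 3
Op 4: add_edge(D, B). Edges now: 4
Op 5: add_edge(E, B). Edges now: 5
Op 6: add_edge(D, B) (duplicate, no change). Edges now: 5
Op 7: add_edge(E, C). Edges now: 6
Op 8: add_edge(G, B). Edges now: 7
Op 9: add_edge(E, D). Edges now: 8
Op 10: add_edge(E, A). Edges now: 9
Compute levels (Kahn BFS):
  sources (in-degree 0): E, F
  process E: level=0
    E->A: in-degree(A)=1, level(A)>=1
    E->B: in-degree(B)=3, level(B)>=1
    E->C: in-degree(C)=0, level(C)=1, enqueue
    E->D: in-degree(D)=0, level(D)=1, enqueue
    E->G: in-degree(G)=0, level(G)=1, enqueue
  process F: level=0
    F->A: in-degree(A)=0, level(A)=1, enqueue
  process C: level=1
    C->B: in-degree(B)=2, level(B)>=2
  process D: level=1
    D->B: in-degree(B)=1, level(B)>=2
  process G: level=1
    G->B: in-degree(B)=0, level(B)=2, enqueue
  process A: level=1
  process B: level=2
All levels: A:1, B:2, C:1, D:1, E:0, F:0, G:1
level(C) = 1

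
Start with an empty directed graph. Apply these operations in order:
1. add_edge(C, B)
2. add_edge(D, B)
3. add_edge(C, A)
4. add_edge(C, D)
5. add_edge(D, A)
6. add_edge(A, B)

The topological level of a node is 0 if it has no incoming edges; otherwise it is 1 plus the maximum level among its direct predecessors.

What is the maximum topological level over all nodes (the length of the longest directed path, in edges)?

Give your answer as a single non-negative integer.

Answer: 3

Derivation:
Op 1: add_edge(C, B). Edges now: 1
Op 2: add_edge(D, B). Edges now: 2
Op 3: add_edge(C, A). Edges now: 3
Op 4: add_edge(C, D). Edges now: 4
Op 5: add_edge(D, A). Edges now: 5
Op 6: add_edge(A, B). Edges now: 6
Compute levels (Kahn BFS):
  sources (in-degree 0): C
  process C: level=0
    C->A: in-degree(A)=1, level(A)>=1
    C->B: in-degree(B)=2, level(B)>=1
    C->D: in-degree(D)=0, level(D)=1, enqueue
  process D: level=1
    D->A: in-degree(A)=0, level(A)=2, enqueue
    D->B: in-degree(B)=1, level(B)>=2
  process A: level=2
    A->B: in-degree(B)=0, level(B)=3, enqueue
  process B: level=3
All levels: A:2, B:3, C:0, D:1
max level = 3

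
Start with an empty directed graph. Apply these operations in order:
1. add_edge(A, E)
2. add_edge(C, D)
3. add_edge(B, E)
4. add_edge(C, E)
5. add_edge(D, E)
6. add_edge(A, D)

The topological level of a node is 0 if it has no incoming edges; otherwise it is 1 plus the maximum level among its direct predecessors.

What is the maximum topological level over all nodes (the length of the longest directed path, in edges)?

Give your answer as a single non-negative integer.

Op 1: add_edge(A, E). Edges now: 1
Op 2: add_edge(C, D). Edges now: 2
Op 3: add_edge(B, E). Edges now: 3
Op 4: add_edge(C, E). Edges now: 4
Op 5: add_edge(D, E). Edges now: 5
Op 6: add_edge(A, D). Edges now: 6
Compute levels (Kahn BFS):
  sources (in-degree 0): A, B, C
  process A: level=0
    A->D: in-degree(D)=1, level(D)>=1
    A->E: in-degree(E)=3, level(E)>=1
  process B: level=0
    B->E: in-degree(E)=2, level(E)>=1
  process C: level=0
    C->D: in-degree(D)=0, level(D)=1, enqueue
    C->E: in-degree(E)=1, level(E)>=1
  process D: level=1
    D->E: in-degree(E)=0, level(E)=2, enqueue
  process E: level=2
All levels: A:0, B:0, C:0, D:1, E:2
max level = 2

Answer: 2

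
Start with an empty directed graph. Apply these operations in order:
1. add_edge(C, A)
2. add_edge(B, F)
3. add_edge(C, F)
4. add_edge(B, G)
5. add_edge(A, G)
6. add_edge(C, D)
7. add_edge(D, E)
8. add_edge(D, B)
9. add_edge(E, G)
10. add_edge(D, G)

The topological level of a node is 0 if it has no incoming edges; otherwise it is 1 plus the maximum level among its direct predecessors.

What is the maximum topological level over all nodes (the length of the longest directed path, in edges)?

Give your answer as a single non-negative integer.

Answer: 3

Derivation:
Op 1: add_edge(C, A). Edges now: 1
Op 2: add_edge(B, F). Edges now: 2
Op 3: add_edge(C, F). Edges now: 3
Op 4: add_edge(B, G). Edges now: 4
Op 5: add_edge(A, G). Edges now: 5
Op 6: add_edge(C, D). Edges now: 6
Op 7: add_edge(D, E). Edges now: 7
Op 8: add_edge(D, B). Edges now: 8
Op 9: add_edge(E, G). Edges now: 9
Op 10: add_edge(D, G). Edges now: 10
Compute levels (Kahn BFS):
  sources (in-degree 0): C
  process C: level=0
    C->A: in-degree(A)=0, level(A)=1, enqueue
    C->D: in-degree(D)=0, level(D)=1, enqueue
    C->F: in-degree(F)=1, level(F)>=1
  process A: level=1
    A->G: in-degree(G)=3, level(G)>=2
  process D: level=1
    D->B: in-degree(B)=0, level(B)=2, enqueue
    D->E: in-degree(E)=0, level(E)=2, enqueue
    D->G: in-degree(G)=2, level(G)>=2
  process B: level=2
    B->F: in-degree(F)=0, level(F)=3, enqueue
    B->G: in-degree(G)=1, level(G)>=3
  process E: level=2
    E->G: in-degree(G)=0, level(G)=3, enqueue
  process F: level=3
  process G: level=3
All levels: A:1, B:2, C:0, D:1, E:2, F:3, G:3
max level = 3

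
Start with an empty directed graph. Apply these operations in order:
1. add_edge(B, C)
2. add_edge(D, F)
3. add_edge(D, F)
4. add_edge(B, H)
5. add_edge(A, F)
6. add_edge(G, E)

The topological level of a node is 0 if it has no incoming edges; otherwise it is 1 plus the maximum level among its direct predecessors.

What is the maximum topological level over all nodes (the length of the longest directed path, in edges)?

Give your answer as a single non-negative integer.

Op 1: add_edge(B, C). Edges now: 1
Op 2: add_edge(D, F). Edges now: 2
Op 3: add_edge(D, F) (duplicate, no change). Edges now: 2
Op 4: add_edge(B, H). Edges now: 3
Op 5: add_edge(A, F). Edges now: 4
Op 6: add_edge(G, E). Edges now: 5
Compute levels (Kahn BFS):
  sources (in-degree 0): A, B, D, G
  process A: level=0
    A->F: in-degree(F)=1, level(F)>=1
  process B: level=0
    B->C: in-degree(C)=0, level(C)=1, enqueue
    B->H: in-degree(H)=0, level(H)=1, enqueue
  process D: level=0
    D->F: in-degree(F)=0, level(F)=1, enqueue
  process G: level=0
    G->E: in-degree(E)=0, level(E)=1, enqueue
  process C: level=1
  process H: level=1
  process F: level=1
  process E: level=1
All levels: A:0, B:0, C:1, D:0, E:1, F:1, G:0, H:1
max level = 1

Answer: 1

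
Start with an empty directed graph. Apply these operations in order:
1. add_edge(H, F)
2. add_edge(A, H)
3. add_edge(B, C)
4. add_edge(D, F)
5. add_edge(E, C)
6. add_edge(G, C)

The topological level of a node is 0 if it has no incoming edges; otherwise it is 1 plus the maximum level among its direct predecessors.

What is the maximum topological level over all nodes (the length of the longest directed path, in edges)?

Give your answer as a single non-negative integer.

Op 1: add_edge(H, F). Edges now: 1
Op 2: add_edge(A, H). Edges now: 2
Op 3: add_edge(B, C). Edges now: 3
Op 4: add_edge(D, F). Edges now: 4
Op 5: add_edge(E, C). Edges now: 5
Op 6: add_edge(G, C). Edges now: 6
Compute levels (Kahn BFS):
  sources (in-degree 0): A, B, D, E, G
  process A: level=0
    A->H: in-degree(H)=0, level(H)=1, enqueue
  process B: level=0
    B->C: in-degree(C)=2, level(C)>=1
  process D: level=0
    D->F: in-degree(F)=1, level(F)>=1
  process E: level=0
    E->C: in-degree(C)=1, level(C)>=1
  process G: level=0
    G->C: in-degree(C)=0, level(C)=1, enqueue
  process H: level=1
    H->F: in-degree(F)=0, level(F)=2, enqueue
  process C: level=1
  process F: level=2
All levels: A:0, B:0, C:1, D:0, E:0, F:2, G:0, H:1
max level = 2

Answer: 2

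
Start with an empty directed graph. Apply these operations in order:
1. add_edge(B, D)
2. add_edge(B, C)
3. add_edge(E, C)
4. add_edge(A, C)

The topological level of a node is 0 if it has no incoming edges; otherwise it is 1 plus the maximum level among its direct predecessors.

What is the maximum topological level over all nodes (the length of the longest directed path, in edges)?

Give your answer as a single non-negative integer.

Op 1: add_edge(B, D). Edges now: 1
Op 2: add_edge(B, C). Edges now: 2
Op 3: add_edge(E, C). Edges now: 3
Op 4: add_edge(A, C). Edges now: 4
Compute levels (Kahn BFS):
  sources (in-degree 0): A, B, E
  process A: level=0
    A->C: in-degree(C)=2, level(C)>=1
  process B: level=0
    B->C: in-degree(C)=1, level(C)>=1
    B->D: in-degree(D)=0, level(D)=1, enqueue
  process E: level=0
    E->C: in-degree(C)=0, level(C)=1, enqueue
  process D: level=1
  process C: level=1
All levels: A:0, B:0, C:1, D:1, E:0
max level = 1

Answer: 1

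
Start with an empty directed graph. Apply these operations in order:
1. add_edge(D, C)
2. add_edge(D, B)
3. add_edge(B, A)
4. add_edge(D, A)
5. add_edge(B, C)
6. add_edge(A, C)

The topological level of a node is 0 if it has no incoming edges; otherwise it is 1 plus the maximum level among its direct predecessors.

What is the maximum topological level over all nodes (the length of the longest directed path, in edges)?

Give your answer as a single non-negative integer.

Op 1: add_edge(D, C). Edges now: 1
Op 2: add_edge(D, B). Edges now: 2
Op 3: add_edge(B, A). Edges now: 3
Op 4: add_edge(D, A). Edges now: 4
Op 5: add_edge(B, C). Edges now: 5
Op 6: add_edge(A, C). Edges now: 6
Compute levels (Kahn BFS):
  sources (in-degree 0): D
  process D: level=0
    D->A: in-degree(A)=1, level(A)>=1
    D->B: in-degree(B)=0, level(B)=1, enqueue
    D->C: in-degree(C)=2, level(C)>=1
  process B: level=1
    B->A: in-degree(A)=0, level(A)=2, enqueue
    B->C: in-degree(C)=1, level(C)>=2
  process A: level=2
    A->C: in-degree(C)=0, level(C)=3, enqueue
  process C: level=3
All levels: A:2, B:1, C:3, D:0
max level = 3

Answer: 3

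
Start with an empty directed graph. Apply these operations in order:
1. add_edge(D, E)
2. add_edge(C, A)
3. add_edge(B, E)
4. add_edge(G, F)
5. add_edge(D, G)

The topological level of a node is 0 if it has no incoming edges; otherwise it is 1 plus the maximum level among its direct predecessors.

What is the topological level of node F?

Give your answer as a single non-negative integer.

Answer: 2

Derivation:
Op 1: add_edge(D, E). Edges now: 1
Op 2: add_edge(C, A). Edges now: 2
Op 3: add_edge(B, E). Edges now: 3
Op 4: add_edge(G, F). Edges now: 4
Op 5: add_edge(D, G). Edges now: 5
Compute levels (Kahn BFS):
  sources (in-degree 0): B, C, D
  process B: level=0
    B->E: in-degree(E)=1, level(E)>=1
  process C: level=0
    C->A: in-degree(A)=0, level(A)=1, enqueue
  process D: level=0
    D->E: in-degree(E)=0, level(E)=1, enqueue
    D->G: in-degree(G)=0, level(G)=1, enqueue
  process A: level=1
  process E: level=1
  process G: level=1
    G->F: in-degree(F)=0, level(F)=2, enqueue
  process F: level=2
All levels: A:1, B:0, C:0, D:0, E:1, F:2, G:1
level(F) = 2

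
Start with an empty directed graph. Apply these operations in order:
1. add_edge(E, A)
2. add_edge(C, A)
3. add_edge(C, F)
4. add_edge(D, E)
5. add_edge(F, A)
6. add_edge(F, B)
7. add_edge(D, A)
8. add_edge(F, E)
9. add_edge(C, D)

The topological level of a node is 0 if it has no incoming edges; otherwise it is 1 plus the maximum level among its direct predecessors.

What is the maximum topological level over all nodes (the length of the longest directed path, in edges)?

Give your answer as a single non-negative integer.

Answer: 3

Derivation:
Op 1: add_edge(E, A). Edges now: 1
Op 2: add_edge(C, A). Edges now: 2
Op 3: add_edge(C, F). Edges now: 3
Op 4: add_edge(D, E). Edges now: 4
Op 5: add_edge(F, A). Edges now: 5
Op 6: add_edge(F, B). Edges now: 6
Op 7: add_edge(D, A). Edges now: 7
Op 8: add_edge(F, E). Edges now: 8
Op 9: add_edge(C, D). Edges now: 9
Compute levels (Kahn BFS):
  sources (in-degree 0): C
  process C: level=0
    C->A: in-degree(A)=3, level(A)>=1
    C->D: in-degree(D)=0, level(D)=1, enqueue
    C->F: in-degree(F)=0, level(F)=1, enqueue
  process D: level=1
    D->A: in-degree(A)=2, level(A)>=2
    D->E: in-degree(E)=1, level(E)>=2
  process F: level=1
    F->A: in-degree(A)=1, level(A)>=2
    F->B: in-degree(B)=0, level(B)=2, enqueue
    F->E: in-degree(E)=0, level(E)=2, enqueue
  process B: level=2
  process E: level=2
    E->A: in-degree(A)=0, level(A)=3, enqueue
  process A: level=3
All levels: A:3, B:2, C:0, D:1, E:2, F:1
max level = 3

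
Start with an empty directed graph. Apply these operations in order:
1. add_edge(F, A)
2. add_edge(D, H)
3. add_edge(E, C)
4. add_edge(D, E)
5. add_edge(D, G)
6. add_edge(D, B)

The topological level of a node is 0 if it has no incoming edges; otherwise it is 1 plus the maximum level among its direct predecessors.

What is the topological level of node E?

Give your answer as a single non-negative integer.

Op 1: add_edge(F, A). Edges now: 1
Op 2: add_edge(D, H). Edges now: 2
Op 3: add_edge(E, C). Edges now: 3
Op 4: add_edge(D, E). Edges now: 4
Op 5: add_edge(D, G). Edges now: 5
Op 6: add_edge(D, B). Edges now: 6
Compute levels (Kahn BFS):
  sources (in-degree 0): D, F
  process D: level=0
    D->B: in-degree(B)=0, level(B)=1, enqueue
    D->E: in-degree(E)=0, level(E)=1, enqueue
    D->G: in-degree(G)=0, level(G)=1, enqueue
    D->H: in-degree(H)=0, level(H)=1, enqueue
  process F: level=0
    F->A: in-degree(A)=0, level(A)=1, enqueue
  process B: level=1
  process E: level=1
    E->C: in-degree(C)=0, level(C)=2, enqueue
  process G: level=1
  process H: level=1
  process A: level=1
  process C: level=2
All levels: A:1, B:1, C:2, D:0, E:1, F:0, G:1, H:1
level(E) = 1

Answer: 1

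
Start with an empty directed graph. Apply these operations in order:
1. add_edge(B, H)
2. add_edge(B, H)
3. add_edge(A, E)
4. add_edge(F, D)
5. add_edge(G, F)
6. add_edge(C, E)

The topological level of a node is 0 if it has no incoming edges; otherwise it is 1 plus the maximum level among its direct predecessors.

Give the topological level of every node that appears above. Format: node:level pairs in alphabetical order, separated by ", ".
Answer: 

Answer: A:0, B:0, C:0, D:2, E:1, F:1, G:0, H:1

Derivation:
Op 1: add_edge(B, H). Edges now: 1
Op 2: add_edge(B, H) (duplicate, no change). Edges now: 1
Op 3: add_edge(A, E). Edges now: 2
Op 4: add_edge(F, D). Edges now: 3
Op 5: add_edge(G, F). Edges now: 4
Op 6: add_edge(C, E). Edges now: 5
Compute levels (Kahn BFS):
  sources (in-degree 0): A, B, C, G
  process A: level=0
    A->E: in-degree(E)=1, level(E)>=1
  process B: level=0
    B->H: in-degree(H)=0, level(H)=1, enqueue
  process C: level=0
    C->E: in-degree(E)=0, level(E)=1, enqueue
  process G: level=0
    G->F: in-degree(F)=0, level(F)=1, enqueue
  process H: level=1
  process E: level=1
  process F: level=1
    F->D: in-degree(D)=0, level(D)=2, enqueue
  process D: level=2
All levels: A:0, B:0, C:0, D:2, E:1, F:1, G:0, H:1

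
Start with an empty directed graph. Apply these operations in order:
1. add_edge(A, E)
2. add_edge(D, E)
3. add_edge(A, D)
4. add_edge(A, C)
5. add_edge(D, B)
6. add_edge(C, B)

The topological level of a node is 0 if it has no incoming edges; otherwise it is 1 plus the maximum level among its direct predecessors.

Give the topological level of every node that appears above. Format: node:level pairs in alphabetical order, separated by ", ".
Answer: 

Answer: A:0, B:2, C:1, D:1, E:2

Derivation:
Op 1: add_edge(A, E). Edges now: 1
Op 2: add_edge(D, E). Edges now: 2
Op 3: add_edge(A, D). Edges now: 3
Op 4: add_edge(A, C). Edges now: 4
Op 5: add_edge(D, B). Edges now: 5
Op 6: add_edge(C, B). Edges now: 6
Compute levels (Kahn BFS):
  sources (in-degree 0): A
  process A: level=0
    A->C: in-degree(C)=0, level(C)=1, enqueue
    A->D: in-degree(D)=0, level(D)=1, enqueue
    A->E: in-degree(E)=1, level(E)>=1
  process C: level=1
    C->B: in-degree(B)=1, level(B)>=2
  process D: level=1
    D->B: in-degree(B)=0, level(B)=2, enqueue
    D->E: in-degree(E)=0, level(E)=2, enqueue
  process B: level=2
  process E: level=2
All levels: A:0, B:2, C:1, D:1, E:2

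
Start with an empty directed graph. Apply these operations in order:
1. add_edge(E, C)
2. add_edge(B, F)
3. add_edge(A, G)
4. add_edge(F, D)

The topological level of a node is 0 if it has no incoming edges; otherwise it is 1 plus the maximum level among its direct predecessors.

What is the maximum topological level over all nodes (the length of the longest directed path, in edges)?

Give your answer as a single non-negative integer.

Op 1: add_edge(E, C). Edges now: 1
Op 2: add_edge(B, F). Edges now: 2
Op 3: add_edge(A, G). Edges now: 3
Op 4: add_edge(F, D). Edges now: 4
Compute levels (Kahn BFS):
  sources (in-degree 0): A, B, E
  process A: level=0
    A->G: in-degree(G)=0, level(G)=1, enqueue
  process B: level=0
    B->F: in-degree(F)=0, level(F)=1, enqueue
  process E: level=0
    E->C: in-degree(C)=0, level(C)=1, enqueue
  process G: level=1
  process F: level=1
    F->D: in-degree(D)=0, level(D)=2, enqueue
  process C: level=1
  process D: level=2
All levels: A:0, B:0, C:1, D:2, E:0, F:1, G:1
max level = 2

Answer: 2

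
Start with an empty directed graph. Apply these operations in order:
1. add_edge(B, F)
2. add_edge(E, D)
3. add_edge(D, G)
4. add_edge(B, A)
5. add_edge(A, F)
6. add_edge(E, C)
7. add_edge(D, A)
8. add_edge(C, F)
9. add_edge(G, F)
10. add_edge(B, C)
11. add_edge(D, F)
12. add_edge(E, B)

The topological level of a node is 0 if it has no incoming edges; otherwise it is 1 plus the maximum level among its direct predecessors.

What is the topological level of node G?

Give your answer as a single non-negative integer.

Answer: 2

Derivation:
Op 1: add_edge(B, F). Edges now: 1
Op 2: add_edge(E, D). Edges now: 2
Op 3: add_edge(D, G). Edges now: 3
Op 4: add_edge(B, A). Edges now: 4
Op 5: add_edge(A, F). Edges now: 5
Op 6: add_edge(E, C). Edges now: 6
Op 7: add_edge(D, A). Edges now: 7
Op 8: add_edge(C, F). Edges now: 8
Op 9: add_edge(G, F). Edges now: 9
Op 10: add_edge(B, C). Edges now: 10
Op 11: add_edge(D, F). Edges now: 11
Op 12: add_edge(E, B). Edges now: 12
Compute levels (Kahn BFS):
  sources (in-degree 0): E
  process E: level=0
    E->B: in-degree(B)=0, level(B)=1, enqueue
    E->C: in-degree(C)=1, level(C)>=1
    E->D: in-degree(D)=0, level(D)=1, enqueue
  process B: level=1
    B->A: in-degree(A)=1, level(A)>=2
    B->C: in-degree(C)=0, level(C)=2, enqueue
    B->F: in-degree(F)=4, level(F)>=2
  process D: level=1
    D->A: in-degree(A)=0, level(A)=2, enqueue
    D->F: in-degree(F)=3, level(F)>=2
    D->G: in-degree(G)=0, level(G)=2, enqueue
  process C: level=2
    C->F: in-degree(F)=2, level(F)>=3
  process A: level=2
    A->F: in-degree(F)=1, level(F)>=3
  process G: level=2
    G->F: in-degree(F)=0, level(F)=3, enqueue
  process F: level=3
All levels: A:2, B:1, C:2, D:1, E:0, F:3, G:2
level(G) = 2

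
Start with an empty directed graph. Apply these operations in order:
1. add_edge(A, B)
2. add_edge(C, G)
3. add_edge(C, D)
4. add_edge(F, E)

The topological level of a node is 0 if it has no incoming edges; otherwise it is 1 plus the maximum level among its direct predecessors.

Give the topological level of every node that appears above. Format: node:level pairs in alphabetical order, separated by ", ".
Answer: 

Answer: A:0, B:1, C:0, D:1, E:1, F:0, G:1

Derivation:
Op 1: add_edge(A, B). Edges now: 1
Op 2: add_edge(C, G). Edges now: 2
Op 3: add_edge(C, D). Edges now: 3
Op 4: add_edge(F, E). Edges now: 4
Compute levels (Kahn BFS):
  sources (in-degree 0): A, C, F
  process A: level=0
    A->B: in-degree(B)=0, level(B)=1, enqueue
  process C: level=0
    C->D: in-degree(D)=0, level(D)=1, enqueue
    C->G: in-degree(G)=0, level(G)=1, enqueue
  process F: level=0
    F->E: in-degree(E)=0, level(E)=1, enqueue
  process B: level=1
  process D: level=1
  process G: level=1
  process E: level=1
All levels: A:0, B:1, C:0, D:1, E:1, F:0, G:1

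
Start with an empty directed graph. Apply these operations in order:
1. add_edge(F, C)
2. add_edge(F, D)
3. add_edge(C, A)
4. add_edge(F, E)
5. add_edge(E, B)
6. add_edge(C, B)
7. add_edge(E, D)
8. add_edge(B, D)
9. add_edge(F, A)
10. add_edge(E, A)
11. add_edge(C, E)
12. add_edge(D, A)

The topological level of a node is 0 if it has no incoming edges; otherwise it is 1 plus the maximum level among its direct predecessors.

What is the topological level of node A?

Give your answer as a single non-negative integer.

Answer: 5

Derivation:
Op 1: add_edge(F, C). Edges now: 1
Op 2: add_edge(F, D). Edges now: 2
Op 3: add_edge(C, A). Edges now: 3
Op 4: add_edge(F, E). Edges now: 4
Op 5: add_edge(E, B). Edges now: 5
Op 6: add_edge(C, B). Edges now: 6
Op 7: add_edge(E, D). Edges now: 7
Op 8: add_edge(B, D). Edges now: 8
Op 9: add_edge(F, A). Edges now: 9
Op 10: add_edge(E, A). Edges now: 10
Op 11: add_edge(C, E). Edges now: 11
Op 12: add_edge(D, A). Edges now: 12
Compute levels (Kahn BFS):
  sources (in-degree 0): F
  process F: level=0
    F->A: in-degree(A)=3, level(A)>=1
    F->C: in-degree(C)=0, level(C)=1, enqueue
    F->D: in-degree(D)=2, level(D)>=1
    F->E: in-degree(E)=1, level(E)>=1
  process C: level=1
    C->A: in-degree(A)=2, level(A)>=2
    C->B: in-degree(B)=1, level(B)>=2
    C->E: in-degree(E)=0, level(E)=2, enqueue
  process E: level=2
    E->A: in-degree(A)=1, level(A)>=3
    E->B: in-degree(B)=0, level(B)=3, enqueue
    E->D: in-degree(D)=1, level(D)>=3
  process B: level=3
    B->D: in-degree(D)=0, level(D)=4, enqueue
  process D: level=4
    D->A: in-degree(A)=0, level(A)=5, enqueue
  process A: level=5
All levels: A:5, B:3, C:1, D:4, E:2, F:0
level(A) = 5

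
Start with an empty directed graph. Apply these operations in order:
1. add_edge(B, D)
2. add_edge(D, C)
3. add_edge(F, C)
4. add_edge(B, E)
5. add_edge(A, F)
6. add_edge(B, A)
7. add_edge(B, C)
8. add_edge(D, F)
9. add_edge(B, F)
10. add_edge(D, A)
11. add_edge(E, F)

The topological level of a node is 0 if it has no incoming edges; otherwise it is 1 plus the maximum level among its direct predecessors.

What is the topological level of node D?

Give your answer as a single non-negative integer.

Answer: 1

Derivation:
Op 1: add_edge(B, D). Edges now: 1
Op 2: add_edge(D, C). Edges now: 2
Op 3: add_edge(F, C). Edges now: 3
Op 4: add_edge(B, E). Edges now: 4
Op 5: add_edge(A, F). Edges now: 5
Op 6: add_edge(B, A). Edges now: 6
Op 7: add_edge(B, C). Edges now: 7
Op 8: add_edge(D, F). Edges now: 8
Op 9: add_edge(B, F). Edges now: 9
Op 10: add_edge(D, A). Edges now: 10
Op 11: add_edge(E, F). Edges now: 11
Compute levels (Kahn BFS):
  sources (in-degree 0): B
  process B: level=0
    B->A: in-degree(A)=1, level(A)>=1
    B->C: in-degree(C)=2, level(C)>=1
    B->D: in-degree(D)=0, level(D)=1, enqueue
    B->E: in-degree(E)=0, level(E)=1, enqueue
    B->F: in-degree(F)=3, level(F)>=1
  process D: level=1
    D->A: in-degree(A)=0, level(A)=2, enqueue
    D->C: in-degree(C)=1, level(C)>=2
    D->F: in-degree(F)=2, level(F)>=2
  process E: level=1
    E->F: in-degree(F)=1, level(F)>=2
  process A: level=2
    A->F: in-degree(F)=0, level(F)=3, enqueue
  process F: level=3
    F->C: in-degree(C)=0, level(C)=4, enqueue
  process C: level=4
All levels: A:2, B:0, C:4, D:1, E:1, F:3
level(D) = 1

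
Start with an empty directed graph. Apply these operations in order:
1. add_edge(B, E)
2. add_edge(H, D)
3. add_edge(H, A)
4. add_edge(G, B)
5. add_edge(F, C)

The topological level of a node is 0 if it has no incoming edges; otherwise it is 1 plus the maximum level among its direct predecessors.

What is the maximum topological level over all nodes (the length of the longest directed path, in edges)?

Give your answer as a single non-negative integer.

Answer: 2

Derivation:
Op 1: add_edge(B, E). Edges now: 1
Op 2: add_edge(H, D). Edges now: 2
Op 3: add_edge(H, A). Edges now: 3
Op 4: add_edge(G, B). Edges now: 4
Op 5: add_edge(F, C). Edges now: 5
Compute levels (Kahn BFS):
  sources (in-degree 0): F, G, H
  process F: level=0
    F->C: in-degree(C)=0, level(C)=1, enqueue
  process G: level=0
    G->B: in-degree(B)=0, level(B)=1, enqueue
  process H: level=0
    H->A: in-degree(A)=0, level(A)=1, enqueue
    H->D: in-degree(D)=0, level(D)=1, enqueue
  process C: level=1
  process B: level=1
    B->E: in-degree(E)=0, level(E)=2, enqueue
  process A: level=1
  process D: level=1
  process E: level=2
All levels: A:1, B:1, C:1, D:1, E:2, F:0, G:0, H:0
max level = 2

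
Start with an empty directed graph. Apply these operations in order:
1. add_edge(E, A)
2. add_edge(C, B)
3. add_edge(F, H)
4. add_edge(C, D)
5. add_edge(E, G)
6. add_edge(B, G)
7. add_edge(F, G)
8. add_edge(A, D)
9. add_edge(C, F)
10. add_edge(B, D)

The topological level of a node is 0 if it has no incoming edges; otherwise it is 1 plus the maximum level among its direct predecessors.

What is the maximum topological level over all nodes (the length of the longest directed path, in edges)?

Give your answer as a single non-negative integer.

Op 1: add_edge(E, A). Edges now: 1
Op 2: add_edge(C, B). Edges now: 2
Op 3: add_edge(F, H). Edges now: 3
Op 4: add_edge(C, D). Edges now: 4
Op 5: add_edge(E, G). Edges now: 5
Op 6: add_edge(B, G). Edges now: 6
Op 7: add_edge(F, G). Edges now: 7
Op 8: add_edge(A, D). Edges now: 8
Op 9: add_edge(C, F). Edges now: 9
Op 10: add_edge(B, D). Edges now: 10
Compute levels (Kahn BFS):
  sources (in-degree 0): C, E
  process C: level=0
    C->B: in-degree(B)=0, level(B)=1, enqueue
    C->D: in-degree(D)=2, level(D)>=1
    C->F: in-degree(F)=0, level(F)=1, enqueue
  process E: level=0
    E->A: in-degree(A)=0, level(A)=1, enqueue
    E->G: in-degree(G)=2, level(G)>=1
  process B: level=1
    B->D: in-degree(D)=1, level(D)>=2
    B->G: in-degree(G)=1, level(G)>=2
  process F: level=1
    F->G: in-degree(G)=0, level(G)=2, enqueue
    F->H: in-degree(H)=0, level(H)=2, enqueue
  process A: level=1
    A->D: in-degree(D)=0, level(D)=2, enqueue
  process G: level=2
  process H: level=2
  process D: level=2
All levels: A:1, B:1, C:0, D:2, E:0, F:1, G:2, H:2
max level = 2

Answer: 2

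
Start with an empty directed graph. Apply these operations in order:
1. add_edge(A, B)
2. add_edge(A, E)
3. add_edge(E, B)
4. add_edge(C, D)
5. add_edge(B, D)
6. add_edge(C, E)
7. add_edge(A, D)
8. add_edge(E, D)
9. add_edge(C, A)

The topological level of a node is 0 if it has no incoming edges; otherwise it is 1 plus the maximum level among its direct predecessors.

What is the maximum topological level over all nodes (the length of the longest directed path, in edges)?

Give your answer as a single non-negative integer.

Answer: 4

Derivation:
Op 1: add_edge(A, B). Edges now: 1
Op 2: add_edge(A, E). Edges now: 2
Op 3: add_edge(E, B). Edges now: 3
Op 4: add_edge(C, D). Edges now: 4
Op 5: add_edge(B, D). Edges now: 5
Op 6: add_edge(C, E). Edges now: 6
Op 7: add_edge(A, D). Edges now: 7
Op 8: add_edge(E, D). Edges now: 8
Op 9: add_edge(C, A). Edges now: 9
Compute levels (Kahn BFS):
  sources (in-degree 0): C
  process C: level=0
    C->A: in-degree(A)=0, level(A)=1, enqueue
    C->D: in-degree(D)=3, level(D)>=1
    C->E: in-degree(E)=1, level(E)>=1
  process A: level=1
    A->B: in-degree(B)=1, level(B)>=2
    A->D: in-degree(D)=2, level(D)>=2
    A->E: in-degree(E)=0, level(E)=2, enqueue
  process E: level=2
    E->B: in-degree(B)=0, level(B)=3, enqueue
    E->D: in-degree(D)=1, level(D)>=3
  process B: level=3
    B->D: in-degree(D)=0, level(D)=4, enqueue
  process D: level=4
All levels: A:1, B:3, C:0, D:4, E:2
max level = 4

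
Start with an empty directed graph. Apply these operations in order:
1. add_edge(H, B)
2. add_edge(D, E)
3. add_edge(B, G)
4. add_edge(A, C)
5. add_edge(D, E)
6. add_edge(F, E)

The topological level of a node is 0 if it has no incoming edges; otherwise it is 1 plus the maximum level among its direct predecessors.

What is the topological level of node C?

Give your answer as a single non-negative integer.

Answer: 1

Derivation:
Op 1: add_edge(H, B). Edges now: 1
Op 2: add_edge(D, E). Edges now: 2
Op 3: add_edge(B, G). Edges now: 3
Op 4: add_edge(A, C). Edges now: 4
Op 5: add_edge(D, E) (duplicate, no change). Edges now: 4
Op 6: add_edge(F, E). Edges now: 5
Compute levels (Kahn BFS):
  sources (in-degree 0): A, D, F, H
  process A: level=0
    A->C: in-degree(C)=0, level(C)=1, enqueue
  process D: level=0
    D->E: in-degree(E)=1, level(E)>=1
  process F: level=0
    F->E: in-degree(E)=0, level(E)=1, enqueue
  process H: level=0
    H->B: in-degree(B)=0, level(B)=1, enqueue
  process C: level=1
  process E: level=1
  process B: level=1
    B->G: in-degree(G)=0, level(G)=2, enqueue
  process G: level=2
All levels: A:0, B:1, C:1, D:0, E:1, F:0, G:2, H:0
level(C) = 1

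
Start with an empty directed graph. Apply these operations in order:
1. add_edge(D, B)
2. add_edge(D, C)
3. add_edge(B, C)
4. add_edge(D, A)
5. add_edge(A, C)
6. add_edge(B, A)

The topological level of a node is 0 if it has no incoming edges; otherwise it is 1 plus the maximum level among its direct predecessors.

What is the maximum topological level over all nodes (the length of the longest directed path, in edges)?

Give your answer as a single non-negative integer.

Op 1: add_edge(D, B). Edges now: 1
Op 2: add_edge(D, C). Edges now: 2
Op 3: add_edge(B, C). Edges now: 3
Op 4: add_edge(D, A). Edges now: 4
Op 5: add_edge(A, C). Edges now: 5
Op 6: add_edge(B, A). Edges now: 6
Compute levels (Kahn BFS):
  sources (in-degree 0): D
  process D: level=0
    D->A: in-degree(A)=1, level(A)>=1
    D->B: in-degree(B)=0, level(B)=1, enqueue
    D->C: in-degree(C)=2, level(C)>=1
  process B: level=1
    B->A: in-degree(A)=0, level(A)=2, enqueue
    B->C: in-degree(C)=1, level(C)>=2
  process A: level=2
    A->C: in-degree(C)=0, level(C)=3, enqueue
  process C: level=3
All levels: A:2, B:1, C:3, D:0
max level = 3

Answer: 3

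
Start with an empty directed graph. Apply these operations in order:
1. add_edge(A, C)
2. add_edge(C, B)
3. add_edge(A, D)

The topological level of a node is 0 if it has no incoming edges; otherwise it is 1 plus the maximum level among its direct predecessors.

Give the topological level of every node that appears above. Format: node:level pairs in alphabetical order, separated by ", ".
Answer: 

Answer: A:0, B:2, C:1, D:1

Derivation:
Op 1: add_edge(A, C). Edges now: 1
Op 2: add_edge(C, B). Edges now: 2
Op 3: add_edge(A, D). Edges now: 3
Compute levels (Kahn BFS):
  sources (in-degree 0): A
  process A: level=0
    A->C: in-degree(C)=0, level(C)=1, enqueue
    A->D: in-degree(D)=0, level(D)=1, enqueue
  process C: level=1
    C->B: in-degree(B)=0, level(B)=2, enqueue
  process D: level=1
  process B: level=2
All levels: A:0, B:2, C:1, D:1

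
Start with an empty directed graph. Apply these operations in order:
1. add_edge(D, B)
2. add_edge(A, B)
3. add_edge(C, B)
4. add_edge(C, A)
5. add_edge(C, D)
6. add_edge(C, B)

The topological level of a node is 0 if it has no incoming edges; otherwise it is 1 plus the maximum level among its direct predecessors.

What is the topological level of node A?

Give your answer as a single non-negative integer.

Answer: 1

Derivation:
Op 1: add_edge(D, B). Edges now: 1
Op 2: add_edge(A, B). Edges now: 2
Op 3: add_edge(C, B). Edges now: 3
Op 4: add_edge(C, A). Edges now: 4
Op 5: add_edge(C, D). Edges now: 5
Op 6: add_edge(C, B) (duplicate, no change). Edges now: 5
Compute levels (Kahn BFS):
  sources (in-degree 0): C
  process C: level=0
    C->A: in-degree(A)=0, level(A)=1, enqueue
    C->B: in-degree(B)=2, level(B)>=1
    C->D: in-degree(D)=0, level(D)=1, enqueue
  process A: level=1
    A->B: in-degree(B)=1, level(B)>=2
  process D: level=1
    D->B: in-degree(B)=0, level(B)=2, enqueue
  process B: level=2
All levels: A:1, B:2, C:0, D:1
level(A) = 1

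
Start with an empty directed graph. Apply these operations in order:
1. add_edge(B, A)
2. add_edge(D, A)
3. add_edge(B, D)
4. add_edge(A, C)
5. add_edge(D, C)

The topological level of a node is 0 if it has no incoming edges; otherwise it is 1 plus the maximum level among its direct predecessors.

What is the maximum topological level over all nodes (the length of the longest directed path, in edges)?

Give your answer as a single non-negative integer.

Op 1: add_edge(B, A). Edges now: 1
Op 2: add_edge(D, A). Edges now: 2
Op 3: add_edge(B, D). Edges now: 3
Op 4: add_edge(A, C). Edges now: 4
Op 5: add_edge(D, C). Edges now: 5
Compute levels (Kahn BFS):
  sources (in-degree 0): B
  process B: level=0
    B->A: in-degree(A)=1, level(A)>=1
    B->D: in-degree(D)=0, level(D)=1, enqueue
  process D: level=1
    D->A: in-degree(A)=0, level(A)=2, enqueue
    D->C: in-degree(C)=1, level(C)>=2
  process A: level=2
    A->C: in-degree(C)=0, level(C)=3, enqueue
  process C: level=3
All levels: A:2, B:0, C:3, D:1
max level = 3

Answer: 3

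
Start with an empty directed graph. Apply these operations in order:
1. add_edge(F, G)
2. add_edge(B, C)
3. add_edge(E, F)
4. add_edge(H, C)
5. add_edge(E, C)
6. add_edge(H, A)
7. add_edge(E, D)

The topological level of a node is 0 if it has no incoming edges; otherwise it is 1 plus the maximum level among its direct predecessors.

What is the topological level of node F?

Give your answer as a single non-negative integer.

Answer: 1

Derivation:
Op 1: add_edge(F, G). Edges now: 1
Op 2: add_edge(B, C). Edges now: 2
Op 3: add_edge(E, F). Edges now: 3
Op 4: add_edge(H, C). Edges now: 4
Op 5: add_edge(E, C). Edges now: 5
Op 6: add_edge(H, A). Edges now: 6
Op 7: add_edge(E, D). Edges now: 7
Compute levels (Kahn BFS):
  sources (in-degree 0): B, E, H
  process B: level=0
    B->C: in-degree(C)=2, level(C)>=1
  process E: level=0
    E->C: in-degree(C)=1, level(C)>=1
    E->D: in-degree(D)=0, level(D)=1, enqueue
    E->F: in-degree(F)=0, level(F)=1, enqueue
  process H: level=0
    H->A: in-degree(A)=0, level(A)=1, enqueue
    H->C: in-degree(C)=0, level(C)=1, enqueue
  process D: level=1
  process F: level=1
    F->G: in-degree(G)=0, level(G)=2, enqueue
  process A: level=1
  process C: level=1
  process G: level=2
All levels: A:1, B:0, C:1, D:1, E:0, F:1, G:2, H:0
level(F) = 1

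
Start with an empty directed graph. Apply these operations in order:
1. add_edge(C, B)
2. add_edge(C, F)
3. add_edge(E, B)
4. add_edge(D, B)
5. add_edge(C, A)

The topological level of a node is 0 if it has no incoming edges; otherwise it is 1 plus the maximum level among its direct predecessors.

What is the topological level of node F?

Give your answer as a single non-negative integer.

Answer: 1

Derivation:
Op 1: add_edge(C, B). Edges now: 1
Op 2: add_edge(C, F). Edges now: 2
Op 3: add_edge(E, B). Edges now: 3
Op 4: add_edge(D, B). Edges now: 4
Op 5: add_edge(C, A). Edges now: 5
Compute levels (Kahn BFS):
  sources (in-degree 0): C, D, E
  process C: level=0
    C->A: in-degree(A)=0, level(A)=1, enqueue
    C->B: in-degree(B)=2, level(B)>=1
    C->F: in-degree(F)=0, level(F)=1, enqueue
  process D: level=0
    D->B: in-degree(B)=1, level(B)>=1
  process E: level=0
    E->B: in-degree(B)=0, level(B)=1, enqueue
  process A: level=1
  process F: level=1
  process B: level=1
All levels: A:1, B:1, C:0, D:0, E:0, F:1
level(F) = 1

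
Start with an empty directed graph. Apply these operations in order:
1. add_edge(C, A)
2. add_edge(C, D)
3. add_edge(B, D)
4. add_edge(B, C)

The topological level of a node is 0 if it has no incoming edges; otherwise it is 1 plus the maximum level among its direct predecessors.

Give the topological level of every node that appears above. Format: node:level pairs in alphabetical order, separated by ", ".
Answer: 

Op 1: add_edge(C, A). Edges now: 1
Op 2: add_edge(C, D). Edges now: 2
Op 3: add_edge(B, D). Edges now: 3
Op 4: add_edge(B, C). Edges now: 4
Compute levels (Kahn BFS):
  sources (in-degree 0): B
  process B: level=0
    B->C: in-degree(C)=0, level(C)=1, enqueue
    B->D: in-degree(D)=1, level(D)>=1
  process C: level=1
    C->A: in-degree(A)=0, level(A)=2, enqueue
    C->D: in-degree(D)=0, level(D)=2, enqueue
  process A: level=2
  process D: level=2
All levels: A:2, B:0, C:1, D:2

Answer: A:2, B:0, C:1, D:2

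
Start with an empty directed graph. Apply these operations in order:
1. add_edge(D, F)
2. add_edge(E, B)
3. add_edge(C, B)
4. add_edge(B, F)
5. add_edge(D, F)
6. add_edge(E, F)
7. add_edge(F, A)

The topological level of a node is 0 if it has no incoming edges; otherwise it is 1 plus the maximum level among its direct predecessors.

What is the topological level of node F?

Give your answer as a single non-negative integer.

Answer: 2

Derivation:
Op 1: add_edge(D, F). Edges now: 1
Op 2: add_edge(E, B). Edges now: 2
Op 3: add_edge(C, B). Edges now: 3
Op 4: add_edge(B, F). Edges now: 4
Op 5: add_edge(D, F) (duplicate, no change). Edges now: 4
Op 6: add_edge(E, F). Edges now: 5
Op 7: add_edge(F, A). Edges now: 6
Compute levels (Kahn BFS):
  sources (in-degree 0): C, D, E
  process C: level=0
    C->B: in-degree(B)=1, level(B)>=1
  process D: level=0
    D->F: in-degree(F)=2, level(F)>=1
  process E: level=0
    E->B: in-degree(B)=0, level(B)=1, enqueue
    E->F: in-degree(F)=1, level(F)>=1
  process B: level=1
    B->F: in-degree(F)=0, level(F)=2, enqueue
  process F: level=2
    F->A: in-degree(A)=0, level(A)=3, enqueue
  process A: level=3
All levels: A:3, B:1, C:0, D:0, E:0, F:2
level(F) = 2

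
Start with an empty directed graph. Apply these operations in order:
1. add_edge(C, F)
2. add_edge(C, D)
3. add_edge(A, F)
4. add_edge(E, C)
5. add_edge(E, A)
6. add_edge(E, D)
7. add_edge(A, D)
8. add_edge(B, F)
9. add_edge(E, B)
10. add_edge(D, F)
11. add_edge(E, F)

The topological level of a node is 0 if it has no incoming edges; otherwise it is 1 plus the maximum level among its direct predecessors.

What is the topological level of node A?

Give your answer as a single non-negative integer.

Op 1: add_edge(C, F). Edges now: 1
Op 2: add_edge(C, D). Edges now: 2
Op 3: add_edge(A, F). Edges now: 3
Op 4: add_edge(E, C). Edges now: 4
Op 5: add_edge(E, A). Edges now: 5
Op 6: add_edge(E, D). Edges now: 6
Op 7: add_edge(A, D). Edges now: 7
Op 8: add_edge(B, F). Edges now: 8
Op 9: add_edge(E, B). Edges now: 9
Op 10: add_edge(D, F). Edges now: 10
Op 11: add_edge(E, F). Edges now: 11
Compute levels (Kahn BFS):
  sources (in-degree 0): E
  process E: level=0
    E->A: in-degree(A)=0, level(A)=1, enqueue
    E->B: in-degree(B)=0, level(B)=1, enqueue
    E->C: in-degree(C)=0, level(C)=1, enqueue
    E->D: in-degree(D)=2, level(D)>=1
    E->F: in-degree(F)=4, level(F)>=1
  process A: level=1
    A->D: in-degree(D)=1, level(D)>=2
    A->F: in-degree(F)=3, level(F)>=2
  process B: level=1
    B->F: in-degree(F)=2, level(F)>=2
  process C: level=1
    C->D: in-degree(D)=0, level(D)=2, enqueue
    C->F: in-degree(F)=1, level(F)>=2
  process D: level=2
    D->F: in-degree(F)=0, level(F)=3, enqueue
  process F: level=3
All levels: A:1, B:1, C:1, D:2, E:0, F:3
level(A) = 1

Answer: 1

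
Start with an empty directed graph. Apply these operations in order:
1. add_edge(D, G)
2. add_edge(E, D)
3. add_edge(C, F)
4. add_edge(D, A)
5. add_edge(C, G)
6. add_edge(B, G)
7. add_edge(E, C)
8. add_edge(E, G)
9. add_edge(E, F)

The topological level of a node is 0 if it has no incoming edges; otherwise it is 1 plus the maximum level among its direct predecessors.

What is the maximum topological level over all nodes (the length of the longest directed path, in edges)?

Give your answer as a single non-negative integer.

Answer: 2

Derivation:
Op 1: add_edge(D, G). Edges now: 1
Op 2: add_edge(E, D). Edges now: 2
Op 3: add_edge(C, F). Edges now: 3
Op 4: add_edge(D, A). Edges now: 4
Op 5: add_edge(C, G). Edges now: 5
Op 6: add_edge(B, G). Edges now: 6
Op 7: add_edge(E, C). Edges now: 7
Op 8: add_edge(E, G). Edges now: 8
Op 9: add_edge(E, F). Edges now: 9
Compute levels (Kahn BFS):
  sources (in-degree 0): B, E
  process B: level=0
    B->G: in-degree(G)=3, level(G)>=1
  process E: level=0
    E->C: in-degree(C)=0, level(C)=1, enqueue
    E->D: in-degree(D)=0, level(D)=1, enqueue
    E->F: in-degree(F)=1, level(F)>=1
    E->G: in-degree(G)=2, level(G)>=1
  process C: level=1
    C->F: in-degree(F)=0, level(F)=2, enqueue
    C->G: in-degree(G)=1, level(G)>=2
  process D: level=1
    D->A: in-degree(A)=0, level(A)=2, enqueue
    D->G: in-degree(G)=0, level(G)=2, enqueue
  process F: level=2
  process A: level=2
  process G: level=2
All levels: A:2, B:0, C:1, D:1, E:0, F:2, G:2
max level = 2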